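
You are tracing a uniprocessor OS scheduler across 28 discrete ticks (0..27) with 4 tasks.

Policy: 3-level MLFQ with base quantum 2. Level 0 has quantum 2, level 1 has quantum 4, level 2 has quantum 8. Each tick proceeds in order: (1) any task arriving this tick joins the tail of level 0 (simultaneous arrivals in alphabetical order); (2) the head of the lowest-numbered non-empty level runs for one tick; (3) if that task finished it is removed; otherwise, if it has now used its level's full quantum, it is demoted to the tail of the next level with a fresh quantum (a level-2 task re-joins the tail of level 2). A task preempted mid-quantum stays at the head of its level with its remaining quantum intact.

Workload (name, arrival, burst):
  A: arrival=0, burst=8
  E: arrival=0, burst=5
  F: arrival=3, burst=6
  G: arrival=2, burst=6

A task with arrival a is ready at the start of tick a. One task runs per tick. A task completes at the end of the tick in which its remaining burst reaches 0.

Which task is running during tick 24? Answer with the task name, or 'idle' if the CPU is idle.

running at tick 24 = A

t=0: L0/L1/L2 = AE/-/- → run A
t=1: L0/L1/L2 = AE/-/- → run A
t=2: L0/L1/L2 = EG/A/- → run E
t=3: L0/L1/L2 = EGF/A/- → run E
t=4: L0/L1/L2 = GF/AE/- → run G
t=5: L0/L1/L2 = GF/AE/- → run G
t=6: L0/L1/L2 = F/AEG/- → run F
t=7: L0/L1/L2 = F/AEG/- → run F
t=8: L0/L1/L2 = -/AEGF/- → run A
t=9: L0/L1/L2 = -/AEGF/- → run A
t=10: L0/L1/L2 = -/AEGF/- → run A
t=11: L0/L1/L2 = -/AEGF/- → run A
t=12: L0/L1/L2 = -/EGF/A → run E
t=13: L0/L1/L2 = -/EGF/A → run E
t=14: L0/L1/L2 = -/EGF/A → run E
t=15: L0/L1/L2 = -/GF/A → run G
t=16: L0/L1/L2 = -/GF/A → run G
t=17: L0/L1/L2 = -/GF/A → run G
t=18: L0/L1/L2 = -/GF/A → run G
t=19: L0/L1/L2 = -/F/A → run F
t=20: L0/L1/L2 = -/F/A → run F
t=21: L0/L1/L2 = -/F/A → run F
t=22: L0/L1/L2 = -/F/A → run F
t=23: L0/L1/L2 = -/-/A → run A
t=24: L0/L1/L2 = -/-/A → run A
t=25: (idle)
t=26: (idle)
t=27: (idle)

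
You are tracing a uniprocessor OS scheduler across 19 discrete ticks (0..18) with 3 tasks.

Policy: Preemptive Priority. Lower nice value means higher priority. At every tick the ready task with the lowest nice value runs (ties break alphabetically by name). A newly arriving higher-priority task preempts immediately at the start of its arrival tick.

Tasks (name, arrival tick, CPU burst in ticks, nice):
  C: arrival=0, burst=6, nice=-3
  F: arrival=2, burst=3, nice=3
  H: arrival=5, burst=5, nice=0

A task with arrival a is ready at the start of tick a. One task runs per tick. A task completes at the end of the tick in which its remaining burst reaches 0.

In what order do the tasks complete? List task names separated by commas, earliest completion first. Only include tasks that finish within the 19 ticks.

t=0: ready={C} → run C
t=1: ready={C} → run C
t=2: ready={C,F} → run C
t=3: ready={C,F} → run C
t=4: ready={C,F} → run C
t=5: ready={C,F,H} → run C
t=6: ready={F,H} → run H
t=7: ready={F,H} → run H
t=8: ready={F,H} → run H
t=9: ready={F,H} → run H
t=10: ready={F,H} → run H
t=11: ready={F} → run F
t=12: ready={F} → run F
t=13: ready={F} → run F
t=14: (idle)
t=15: (idle)
t=16: (idle)
t=17: (idle)
t=18: (idle)

completion order = C, H, F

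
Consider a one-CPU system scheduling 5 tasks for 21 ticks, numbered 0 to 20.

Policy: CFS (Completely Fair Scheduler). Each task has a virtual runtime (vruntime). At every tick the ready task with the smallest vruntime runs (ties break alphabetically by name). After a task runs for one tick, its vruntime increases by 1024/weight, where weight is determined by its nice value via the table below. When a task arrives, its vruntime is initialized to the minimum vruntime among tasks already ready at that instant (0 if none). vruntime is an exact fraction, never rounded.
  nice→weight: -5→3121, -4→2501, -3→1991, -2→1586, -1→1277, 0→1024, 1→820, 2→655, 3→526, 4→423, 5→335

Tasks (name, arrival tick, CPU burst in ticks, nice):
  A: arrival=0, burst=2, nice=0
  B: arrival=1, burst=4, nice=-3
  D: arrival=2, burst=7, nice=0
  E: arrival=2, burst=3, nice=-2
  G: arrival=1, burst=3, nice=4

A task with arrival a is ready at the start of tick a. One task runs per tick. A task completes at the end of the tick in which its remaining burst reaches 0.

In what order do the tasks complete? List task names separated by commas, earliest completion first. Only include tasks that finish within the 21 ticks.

completion order = A, E, B, G, D

t=0: vr[A=0] → run A
t=1: vr[A=1 B=1 G=1] → run A
t=2: vr[B=1 D=1 E=1 G=1] → run B
t=3: vr[B=3015/1991 D=1 E=1 G=1] → run D
t=4: vr[B=3015/1991 D=2 E=1 G=1] → run E
t=5: vr[B=3015/1991 D=2 E=1305/793 G=1] → run G
t=6: vr[B=3015/1991 D=2 E=1305/793 G=1447/423] → run B
t=7: vr[B=4039/1991 D=2 E=1305/793 G=1447/423] → run E
t=8: vr[B=4039/1991 D=2 E=1817/793 G=1447/423] → run D
t=9: vr[B=4039/1991 D=3 E=1817/793 G=1447/423] → run B
t=10: vr[B=5063/1991 D=3 E=1817/793 G=1447/423] → run E
t=11: vr[B=5063/1991 D=3 G=1447/423] → run B
t=12: vr[D=3 G=1447/423] → run D
t=13: vr[D=4 G=1447/423] → run G
t=14: vr[D=4 G=2471/423] → run D
t=15: vr[D=5 G=2471/423] → run D
t=16: vr[D=6 G=2471/423] → run G
t=17: vr[D=6] → run D
t=18: vr[D=7] → run D
t=19: (idle)
t=20: (idle)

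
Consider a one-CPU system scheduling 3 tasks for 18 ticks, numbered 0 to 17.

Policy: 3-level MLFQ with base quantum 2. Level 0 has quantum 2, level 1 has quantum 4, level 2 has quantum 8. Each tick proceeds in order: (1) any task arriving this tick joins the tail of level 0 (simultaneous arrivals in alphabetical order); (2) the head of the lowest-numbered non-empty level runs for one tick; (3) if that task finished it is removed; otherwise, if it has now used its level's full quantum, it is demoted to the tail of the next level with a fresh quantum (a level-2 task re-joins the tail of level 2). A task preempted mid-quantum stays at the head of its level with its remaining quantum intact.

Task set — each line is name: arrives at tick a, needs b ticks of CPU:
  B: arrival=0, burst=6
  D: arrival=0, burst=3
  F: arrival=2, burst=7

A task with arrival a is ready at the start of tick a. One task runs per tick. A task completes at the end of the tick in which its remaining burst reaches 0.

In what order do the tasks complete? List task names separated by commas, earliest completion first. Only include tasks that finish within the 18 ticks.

t=0: L0/L1/L2 = BD/-/- → run B
t=1: L0/L1/L2 = BD/-/- → run B
t=2: L0/L1/L2 = DF/B/- → run D
t=3: L0/L1/L2 = DF/B/- → run D
t=4: L0/L1/L2 = F/BD/- → run F
t=5: L0/L1/L2 = F/BD/- → run F
t=6: L0/L1/L2 = -/BDF/- → run B
t=7: L0/L1/L2 = -/BDF/- → run B
t=8: L0/L1/L2 = -/BDF/- → run B
t=9: L0/L1/L2 = -/BDF/- → run B
t=10: L0/L1/L2 = -/DF/- → run D
t=11: L0/L1/L2 = -/F/- → run F
t=12: L0/L1/L2 = -/F/- → run F
t=13: L0/L1/L2 = -/F/- → run F
t=14: L0/L1/L2 = -/F/- → run F
t=15: L0/L1/L2 = -/-/F → run F
t=16: (idle)
t=17: (idle)

completion order = B, D, F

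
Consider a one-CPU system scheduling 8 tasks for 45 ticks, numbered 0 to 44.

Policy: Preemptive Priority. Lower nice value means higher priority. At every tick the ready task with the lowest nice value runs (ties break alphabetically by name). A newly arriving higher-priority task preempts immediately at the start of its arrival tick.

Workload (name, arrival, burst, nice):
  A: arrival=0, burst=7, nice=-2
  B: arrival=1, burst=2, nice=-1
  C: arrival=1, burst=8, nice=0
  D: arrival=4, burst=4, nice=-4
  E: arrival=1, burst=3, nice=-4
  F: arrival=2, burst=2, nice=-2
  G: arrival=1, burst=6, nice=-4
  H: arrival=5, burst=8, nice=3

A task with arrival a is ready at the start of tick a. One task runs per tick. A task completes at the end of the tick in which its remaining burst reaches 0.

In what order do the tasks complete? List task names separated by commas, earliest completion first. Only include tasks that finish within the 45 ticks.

t=0: ready={A} → run A
t=1: ready={A,B,C,E,G} → run E
t=2: ready={A,B,C,E,F,G} → run E
t=3: ready={A,B,C,E,F,G} → run E
t=4: ready={A,B,C,D,F,G} → run D
t=5: ready={A,B,C,D,F,G,H} → run D
t=6: ready={A,B,C,D,F,G,H} → run D
t=7: ready={A,B,C,D,F,G,H} → run D
t=8: ready={A,B,C,F,G,H} → run G
t=9: ready={A,B,C,F,G,H} → run G
t=10: ready={A,B,C,F,G,H} → run G
t=11: ready={A,B,C,F,G,H} → run G
t=12: ready={A,B,C,F,G,H} → run G
t=13: ready={A,B,C,F,G,H} → run G
t=14: ready={A,B,C,F,H} → run A
t=15: ready={A,B,C,F,H} → run A
t=16: ready={A,B,C,F,H} → run A
t=17: ready={A,B,C,F,H} → run A
t=18: ready={A,B,C,F,H} → run A
t=19: ready={A,B,C,F,H} → run A
t=20: ready={B,C,F,H} → run F
t=21: ready={B,C,F,H} → run F
t=22: ready={B,C,H} → run B
t=23: ready={B,C,H} → run B
t=24: ready={C,H} → run C
t=25: ready={C,H} → run C
t=26: ready={C,H} → run C
t=27: ready={C,H} → run C
t=28: ready={C,H} → run C
t=29: ready={C,H} → run C
t=30: ready={C,H} → run C
t=31: ready={C,H} → run C
t=32: ready={H} → run H
t=33: ready={H} → run H
t=34: ready={H} → run H
t=35: ready={H} → run H
t=36: ready={H} → run H
t=37: ready={H} → run H
t=38: ready={H} → run H
t=39: ready={H} → run H
t=40: (idle)
t=41: (idle)
t=42: (idle)
t=43: (idle)
t=44: (idle)

completion order = E, D, G, A, F, B, C, H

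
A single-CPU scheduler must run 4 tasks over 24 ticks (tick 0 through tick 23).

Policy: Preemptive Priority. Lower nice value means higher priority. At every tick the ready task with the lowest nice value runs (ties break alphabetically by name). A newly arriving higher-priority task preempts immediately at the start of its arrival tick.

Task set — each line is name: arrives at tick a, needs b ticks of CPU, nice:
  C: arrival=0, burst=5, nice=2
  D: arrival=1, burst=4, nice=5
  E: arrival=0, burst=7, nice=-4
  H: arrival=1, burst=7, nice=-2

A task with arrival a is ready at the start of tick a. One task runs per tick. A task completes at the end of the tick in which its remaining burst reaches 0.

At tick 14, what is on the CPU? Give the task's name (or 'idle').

t=0: ready={C,E} → run E
t=1: ready={C,D,E,H} → run E
t=2: ready={C,D,E,H} → run E
t=3: ready={C,D,E,H} → run E
t=4: ready={C,D,E,H} → run E
t=5: ready={C,D,E,H} → run E
t=6: ready={C,D,E,H} → run E
t=7: ready={C,D,H} → run H
t=8: ready={C,D,H} → run H
t=9: ready={C,D,H} → run H
t=10: ready={C,D,H} → run H
t=11: ready={C,D,H} → run H
t=12: ready={C,D,H} → run H
t=13: ready={C,D,H} → run H
t=14: ready={C,D} → run C
t=15: ready={C,D} → run C
t=16: ready={C,D} → run C
t=17: ready={C,D} → run C
t=18: ready={C,D} → run C
t=19: ready={D} → run D
t=20: ready={D} → run D
t=21: ready={D} → run D
t=22: ready={D} → run D
t=23: (idle)

running at tick 14 = C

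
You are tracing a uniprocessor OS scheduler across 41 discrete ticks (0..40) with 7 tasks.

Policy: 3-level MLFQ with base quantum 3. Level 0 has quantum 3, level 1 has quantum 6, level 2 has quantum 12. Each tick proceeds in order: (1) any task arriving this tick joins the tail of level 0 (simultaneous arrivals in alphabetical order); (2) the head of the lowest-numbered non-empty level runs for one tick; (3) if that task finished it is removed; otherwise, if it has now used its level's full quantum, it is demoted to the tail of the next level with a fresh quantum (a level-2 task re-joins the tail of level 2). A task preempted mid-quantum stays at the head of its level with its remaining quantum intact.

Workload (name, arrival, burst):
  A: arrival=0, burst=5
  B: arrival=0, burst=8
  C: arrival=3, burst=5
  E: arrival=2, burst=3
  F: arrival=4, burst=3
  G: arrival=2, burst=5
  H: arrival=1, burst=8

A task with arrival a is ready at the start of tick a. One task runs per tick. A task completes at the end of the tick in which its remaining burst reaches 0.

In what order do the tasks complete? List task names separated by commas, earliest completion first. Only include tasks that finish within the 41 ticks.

t=0: L0/L1/L2 = AB/-/- → run A
t=1: L0/L1/L2 = ABH/-/- → run A
t=2: L0/L1/L2 = ABHEG/-/- → run A
t=3: L0/L1/L2 = BHEGC/A/- → run B
t=4: L0/L1/L2 = BHEGCF/A/- → run B
t=5: L0/L1/L2 = BHEGCF/A/- → run B
t=6: L0/L1/L2 = HEGCF/AB/- → run H
t=7: L0/L1/L2 = HEGCF/AB/- → run H
t=8: L0/L1/L2 = HEGCF/AB/- → run H
t=9: L0/L1/L2 = EGCF/ABH/- → run E
t=10: L0/L1/L2 = EGCF/ABH/- → run E
t=11: L0/L1/L2 = EGCF/ABH/- → run E
t=12: L0/L1/L2 = GCF/ABH/- → run G
t=13: L0/L1/L2 = GCF/ABH/- → run G
t=14: L0/L1/L2 = GCF/ABH/- → run G
t=15: L0/L1/L2 = CF/ABHG/- → run C
t=16: L0/L1/L2 = CF/ABHG/- → run C
t=17: L0/L1/L2 = CF/ABHG/- → run C
t=18: L0/L1/L2 = F/ABHGC/- → run F
t=19: L0/L1/L2 = F/ABHGC/- → run F
t=20: L0/L1/L2 = F/ABHGC/- → run F
t=21: L0/L1/L2 = -/ABHGC/- → run A
t=22: L0/L1/L2 = -/ABHGC/- → run A
t=23: L0/L1/L2 = -/BHGC/- → run B
t=24: L0/L1/L2 = -/BHGC/- → run B
t=25: L0/L1/L2 = -/BHGC/- → run B
t=26: L0/L1/L2 = -/BHGC/- → run B
t=27: L0/L1/L2 = -/BHGC/- → run B
t=28: L0/L1/L2 = -/HGC/- → run H
t=29: L0/L1/L2 = -/HGC/- → run H
t=30: L0/L1/L2 = -/HGC/- → run H
t=31: L0/L1/L2 = -/HGC/- → run H
t=32: L0/L1/L2 = -/HGC/- → run H
t=33: L0/L1/L2 = -/GC/- → run G
t=34: L0/L1/L2 = -/GC/- → run G
t=35: L0/L1/L2 = -/C/- → run C
t=36: L0/L1/L2 = -/C/- → run C
t=37: (idle)
t=38: (idle)
t=39: (idle)
t=40: (idle)

completion order = E, F, A, B, H, G, C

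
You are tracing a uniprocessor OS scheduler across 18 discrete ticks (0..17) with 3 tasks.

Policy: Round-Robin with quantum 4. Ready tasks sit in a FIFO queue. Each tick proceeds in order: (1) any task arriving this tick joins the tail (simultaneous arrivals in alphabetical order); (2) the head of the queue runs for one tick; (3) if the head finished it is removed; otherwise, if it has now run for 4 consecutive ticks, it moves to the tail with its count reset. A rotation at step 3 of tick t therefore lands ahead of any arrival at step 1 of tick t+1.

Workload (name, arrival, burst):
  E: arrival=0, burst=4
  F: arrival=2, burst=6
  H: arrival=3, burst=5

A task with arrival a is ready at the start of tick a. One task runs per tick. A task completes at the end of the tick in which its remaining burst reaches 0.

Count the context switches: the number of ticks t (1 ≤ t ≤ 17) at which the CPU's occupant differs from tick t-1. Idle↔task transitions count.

context switches = 5

t=0: queue=[E] q_used=0 → run E
t=1: queue=[E] q_used=1 → run E
t=2: queue=[E,F] q_used=2 → run E
t=3: queue=[E,F,H] q_used=3 → run E
t=4: queue=[F,H] q_used=0 → run F
t=5: queue=[F,H] q_used=1 → run F
t=6: queue=[F,H] q_used=2 → run F
t=7: queue=[F,H] q_used=3 → run F
t=8: queue=[H,F] q_used=0 → run H
t=9: queue=[H,F] q_used=1 → run H
t=10: queue=[H,F] q_used=2 → run H
t=11: queue=[H,F] q_used=3 → run H
t=12: queue=[F,H] q_used=0 → run F
t=13: queue=[F,H] q_used=1 → run F
t=14: queue=[H] q_used=0 → run H
t=15: (idle)
t=16: (idle)
t=17: (idle)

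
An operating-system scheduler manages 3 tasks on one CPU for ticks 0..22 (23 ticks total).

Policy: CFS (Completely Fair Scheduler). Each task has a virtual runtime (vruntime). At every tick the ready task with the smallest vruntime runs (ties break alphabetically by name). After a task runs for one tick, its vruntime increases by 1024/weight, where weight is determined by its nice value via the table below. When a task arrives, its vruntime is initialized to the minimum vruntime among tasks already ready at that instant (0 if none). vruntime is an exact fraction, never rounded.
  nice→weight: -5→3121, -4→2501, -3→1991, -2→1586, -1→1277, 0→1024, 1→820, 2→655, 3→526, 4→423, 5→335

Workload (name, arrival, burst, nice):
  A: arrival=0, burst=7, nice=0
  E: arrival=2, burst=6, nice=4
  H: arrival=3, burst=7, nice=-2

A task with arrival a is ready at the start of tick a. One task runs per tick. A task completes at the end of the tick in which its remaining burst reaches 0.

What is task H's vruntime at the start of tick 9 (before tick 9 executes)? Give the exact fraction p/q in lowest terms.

vruntime(H, start of tick 9) = 3634/793

t=0: vr[A=0] → run A
t=1: vr[A=1] → run A
t=2: vr[A=2 E=2] → run A
t=3: vr[A=3 E=2 H=2] → run E
t=4: vr[A=3 E=1870/423 H=2] → run H
t=5: vr[A=3 E=1870/423 H=2098/793] → run H
t=6: vr[A=3 E=1870/423 H=2610/793] → run A
t=7: vr[A=4 E=1870/423 H=2610/793] → run H
t=8: vr[A=4 E=1870/423 H=3122/793] → run H
t=9: vr[A=4 E=1870/423 H=3634/793] → run A
t=10: vr[A=5 E=1870/423 H=3634/793] → run E
t=11: vr[A=5 E=2894/423 H=3634/793] → run H
t=12: vr[A=5 E=2894/423 H=4146/793] → run A
t=13: vr[A=6 E=2894/423 H=4146/793] → run H
t=14: vr[A=6 E=2894/423 H=4658/793] → run H
t=15: vr[A=6 E=2894/423] → run A
t=16: vr[E=2894/423] → run E
t=17: vr[E=1306/141] → run E
t=18: vr[E=4942/423] → run E
t=19: vr[E=5966/423] → run E
t=20: (idle)
t=21: (idle)
t=22: (idle)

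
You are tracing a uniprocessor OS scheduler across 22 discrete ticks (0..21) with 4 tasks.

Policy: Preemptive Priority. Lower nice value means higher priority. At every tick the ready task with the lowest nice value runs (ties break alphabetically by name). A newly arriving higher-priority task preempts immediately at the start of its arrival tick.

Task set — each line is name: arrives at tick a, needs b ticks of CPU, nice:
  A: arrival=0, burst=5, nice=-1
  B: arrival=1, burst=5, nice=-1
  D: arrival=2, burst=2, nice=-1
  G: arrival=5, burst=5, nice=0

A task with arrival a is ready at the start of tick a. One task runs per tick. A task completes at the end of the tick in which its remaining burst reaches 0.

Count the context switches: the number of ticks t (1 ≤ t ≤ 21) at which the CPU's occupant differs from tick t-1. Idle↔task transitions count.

t=0: ready={A} → run A
t=1: ready={A,B} → run A
t=2: ready={A,B,D} → run A
t=3: ready={A,B,D} → run A
t=4: ready={A,B,D} → run A
t=5: ready={B,D,G} → run B
t=6: ready={B,D,G} → run B
t=7: ready={B,D,G} → run B
t=8: ready={B,D,G} → run B
t=9: ready={B,D,G} → run B
t=10: ready={D,G} → run D
t=11: ready={D,G} → run D
t=12: ready={G} → run G
t=13: ready={G} → run G
t=14: ready={G} → run G
t=15: ready={G} → run G
t=16: ready={G} → run G
t=17: (idle)
t=18: (idle)
t=19: (idle)
t=20: (idle)
t=21: (idle)

context switches = 4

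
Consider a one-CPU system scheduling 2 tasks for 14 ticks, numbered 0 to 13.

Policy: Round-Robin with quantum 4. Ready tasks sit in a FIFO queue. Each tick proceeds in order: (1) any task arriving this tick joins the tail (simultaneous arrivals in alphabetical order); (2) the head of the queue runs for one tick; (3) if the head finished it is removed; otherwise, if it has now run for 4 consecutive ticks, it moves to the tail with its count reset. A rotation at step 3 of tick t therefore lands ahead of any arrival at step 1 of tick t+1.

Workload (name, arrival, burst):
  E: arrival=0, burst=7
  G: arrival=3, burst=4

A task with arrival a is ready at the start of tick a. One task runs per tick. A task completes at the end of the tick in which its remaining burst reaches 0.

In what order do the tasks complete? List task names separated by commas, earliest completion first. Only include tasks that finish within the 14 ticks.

t=0: queue=[E] q_used=0 → run E
t=1: queue=[E] q_used=1 → run E
t=2: queue=[E] q_used=2 → run E
t=3: queue=[E,G] q_used=3 → run E
t=4: queue=[G,E] q_used=0 → run G
t=5: queue=[G,E] q_used=1 → run G
t=6: queue=[G,E] q_used=2 → run G
t=7: queue=[G,E] q_used=3 → run G
t=8: queue=[E] q_used=0 → run E
t=9: queue=[E] q_used=1 → run E
t=10: queue=[E] q_used=2 → run E
t=11: (idle)
t=12: (idle)
t=13: (idle)

completion order = G, E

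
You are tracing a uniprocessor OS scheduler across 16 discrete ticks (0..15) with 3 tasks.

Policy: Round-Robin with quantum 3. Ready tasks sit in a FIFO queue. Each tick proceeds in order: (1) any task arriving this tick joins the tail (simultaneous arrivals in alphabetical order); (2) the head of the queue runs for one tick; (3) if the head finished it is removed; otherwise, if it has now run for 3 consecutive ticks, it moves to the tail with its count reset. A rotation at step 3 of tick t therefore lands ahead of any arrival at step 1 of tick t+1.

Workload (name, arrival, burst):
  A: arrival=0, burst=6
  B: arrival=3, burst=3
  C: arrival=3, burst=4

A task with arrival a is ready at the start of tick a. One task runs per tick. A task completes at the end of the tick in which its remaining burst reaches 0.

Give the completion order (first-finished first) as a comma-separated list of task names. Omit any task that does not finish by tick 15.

completion order = A, B, C

t=0: queue=[A] q_used=0 → run A
t=1: queue=[A] q_used=1 → run A
t=2: queue=[A] q_used=2 → run A
t=3: queue=[A,B,C] q_used=0 → run A
t=4: queue=[A,B,C] q_used=1 → run A
t=5: queue=[A,B,C] q_used=2 → run A
t=6: queue=[B,C] q_used=0 → run B
t=7: queue=[B,C] q_used=1 → run B
t=8: queue=[B,C] q_used=2 → run B
t=9: queue=[C] q_used=0 → run C
t=10: queue=[C] q_used=1 → run C
t=11: queue=[C] q_used=2 → run C
t=12: queue=[C] q_used=0 → run C
t=13: (idle)
t=14: (idle)
t=15: (idle)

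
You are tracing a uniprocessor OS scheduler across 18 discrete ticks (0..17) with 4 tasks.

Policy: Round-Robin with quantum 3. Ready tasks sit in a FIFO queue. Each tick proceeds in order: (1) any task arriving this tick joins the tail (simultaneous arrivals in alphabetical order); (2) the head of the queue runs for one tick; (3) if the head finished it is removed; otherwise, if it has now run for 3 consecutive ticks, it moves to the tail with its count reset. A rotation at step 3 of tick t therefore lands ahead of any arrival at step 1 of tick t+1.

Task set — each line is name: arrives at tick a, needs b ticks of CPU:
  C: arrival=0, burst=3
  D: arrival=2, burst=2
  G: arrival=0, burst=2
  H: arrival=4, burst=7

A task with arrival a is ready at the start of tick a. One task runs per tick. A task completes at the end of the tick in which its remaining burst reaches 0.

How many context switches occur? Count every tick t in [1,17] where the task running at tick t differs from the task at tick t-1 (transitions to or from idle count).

context switches = 4

t=0: queue=[C,G] q_used=0 → run C
t=1: queue=[C,G] q_used=1 → run C
t=2: queue=[C,G,D] q_used=2 → run C
t=3: queue=[G,D] q_used=0 → run G
t=4: queue=[G,D,H] q_used=1 → run G
t=5: queue=[D,H] q_used=0 → run D
t=6: queue=[D,H] q_used=1 → run D
t=7: queue=[H] q_used=0 → run H
t=8: queue=[H] q_used=1 → run H
t=9: queue=[H] q_used=2 → run H
t=10: queue=[H] q_used=0 → run H
t=11: queue=[H] q_used=1 → run H
t=12: queue=[H] q_used=2 → run H
t=13: queue=[H] q_used=0 → run H
t=14: (idle)
t=15: (idle)
t=16: (idle)
t=17: (idle)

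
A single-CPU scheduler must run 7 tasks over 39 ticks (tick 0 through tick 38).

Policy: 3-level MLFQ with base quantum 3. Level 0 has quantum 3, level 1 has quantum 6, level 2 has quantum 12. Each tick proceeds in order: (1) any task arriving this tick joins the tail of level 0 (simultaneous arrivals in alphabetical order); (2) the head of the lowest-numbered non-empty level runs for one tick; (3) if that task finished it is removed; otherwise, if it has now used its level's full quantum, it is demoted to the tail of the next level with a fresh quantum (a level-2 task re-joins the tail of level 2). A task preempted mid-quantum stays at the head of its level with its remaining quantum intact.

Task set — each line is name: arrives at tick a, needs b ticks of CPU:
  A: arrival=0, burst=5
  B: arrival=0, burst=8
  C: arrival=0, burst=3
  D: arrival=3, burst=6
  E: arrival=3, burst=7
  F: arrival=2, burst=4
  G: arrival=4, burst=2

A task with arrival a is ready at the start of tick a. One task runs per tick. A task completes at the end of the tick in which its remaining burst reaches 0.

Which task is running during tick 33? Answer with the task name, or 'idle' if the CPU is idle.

t=0: L0/L1/L2 = ABC/-/- → run A
t=1: L0/L1/L2 = ABC/-/- → run A
t=2: L0/L1/L2 = ABCF/-/- → run A
t=3: L0/L1/L2 = BCFDE/A/- → run B
t=4: L0/L1/L2 = BCFDEG/A/- → run B
t=5: L0/L1/L2 = BCFDEG/A/- → run B
t=6: L0/L1/L2 = CFDEG/AB/- → run C
t=7: L0/L1/L2 = CFDEG/AB/- → run C
t=8: L0/L1/L2 = CFDEG/AB/- → run C
t=9: L0/L1/L2 = FDEG/AB/- → run F
t=10: L0/L1/L2 = FDEG/AB/- → run F
t=11: L0/L1/L2 = FDEG/AB/- → run F
t=12: L0/L1/L2 = DEG/ABF/- → run D
t=13: L0/L1/L2 = DEG/ABF/- → run D
t=14: L0/L1/L2 = DEG/ABF/- → run D
t=15: L0/L1/L2 = EG/ABFD/- → run E
t=16: L0/L1/L2 = EG/ABFD/- → run E
t=17: L0/L1/L2 = EG/ABFD/- → run E
t=18: L0/L1/L2 = G/ABFDE/- → run G
t=19: L0/L1/L2 = G/ABFDE/- → run G
t=20: L0/L1/L2 = -/ABFDE/- → run A
t=21: L0/L1/L2 = -/ABFDE/- → run A
t=22: L0/L1/L2 = -/BFDE/- → run B
t=23: L0/L1/L2 = -/BFDE/- → run B
t=24: L0/L1/L2 = -/BFDE/- → run B
t=25: L0/L1/L2 = -/BFDE/- → run B
t=26: L0/L1/L2 = -/BFDE/- → run B
t=27: L0/L1/L2 = -/FDE/- → run F
t=28: L0/L1/L2 = -/DE/- → run D
t=29: L0/L1/L2 = -/DE/- → run D
t=30: L0/L1/L2 = -/DE/- → run D
t=31: L0/L1/L2 = -/E/- → run E
t=32: L0/L1/L2 = -/E/- → run E
t=33: L0/L1/L2 = -/E/- → run E
t=34: L0/L1/L2 = -/E/- → run E
t=35: (idle)
t=36: (idle)
t=37: (idle)
t=38: (idle)

running at tick 33 = E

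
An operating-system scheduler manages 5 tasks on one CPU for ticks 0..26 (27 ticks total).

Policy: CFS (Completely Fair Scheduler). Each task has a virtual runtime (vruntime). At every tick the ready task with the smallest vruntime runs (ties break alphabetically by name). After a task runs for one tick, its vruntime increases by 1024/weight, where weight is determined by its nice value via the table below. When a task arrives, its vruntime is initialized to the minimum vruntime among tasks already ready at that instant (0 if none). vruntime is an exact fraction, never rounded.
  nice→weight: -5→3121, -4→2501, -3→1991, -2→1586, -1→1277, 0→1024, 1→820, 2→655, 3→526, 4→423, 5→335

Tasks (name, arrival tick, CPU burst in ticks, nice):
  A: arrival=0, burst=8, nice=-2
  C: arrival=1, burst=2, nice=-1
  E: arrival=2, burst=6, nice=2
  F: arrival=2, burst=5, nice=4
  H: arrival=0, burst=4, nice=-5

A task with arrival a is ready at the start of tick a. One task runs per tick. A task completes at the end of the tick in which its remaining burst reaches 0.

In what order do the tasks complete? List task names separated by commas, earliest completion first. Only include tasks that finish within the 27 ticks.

t=0: vr[A=0 H=0] → run A
t=1: vr[A=512/793 C=0 H=0] → run C
t=2: vr[A=512/793 C=1024/1277 E=0 F=0 H=0] → run E
t=3: vr[A=512/793 C=1024/1277 E=1024/655 F=0 H=0] → run F
t=4: vr[A=512/793 C=1024/1277 E=1024/655 F=1024/423 H=0] → run H
t=5: vr[A=512/793 C=1024/1277 E=1024/655 F=1024/423 H=1024/3121] → run H
t=6: vr[A=512/793 C=1024/1277 E=1024/655 F=1024/423 H=2048/3121] → run A
t=7: vr[A=1024/793 C=1024/1277 E=1024/655 F=1024/423 H=2048/3121] → run H
t=8: vr[A=1024/793 C=1024/1277 E=1024/655 F=1024/423 H=3072/3121] → run C
t=9: vr[A=1024/793 E=1024/655 F=1024/423 H=3072/3121] → run H
t=10: vr[A=1024/793 E=1024/655 F=1024/423] → run A
t=11: vr[A=1536/793 E=1024/655 F=1024/423] → run E
t=12: vr[A=1536/793 E=2048/655 F=1024/423] → run A
t=13: vr[A=2048/793 E=2048/655 F=1024/423] → run F
t=14: vr[A=2048/793 E=2048/655 F=2048/423] → run A
t=15: vr[A=2560/793 E=2048/655 F=2048/423] → run E
t=16: vr[A=2560/793 E=3072/655 F=2048/423] → run A
t=17: vr[A=3072/793 E=3072/655 F=2048/423] → run A
t=18: vr[A=3584/793 E=3072/655 F=2048/423] → run A
t=19: vr[E=3072/655 F=2048/423] → run E
t=20: vr[E=4096/655 F=2048/423] → run F
t=21: vr[E=4096/655 F=1024/141] → run E
t=22: vr[E=1024/131 F=1024/141] → run F
t=23: vr[E=1024/131 F=4096/423] → run E
t=24: vr[F=4096/423] → run F
t=25: (idle)
t=26: (idle)

completion order = C, H, A, E, F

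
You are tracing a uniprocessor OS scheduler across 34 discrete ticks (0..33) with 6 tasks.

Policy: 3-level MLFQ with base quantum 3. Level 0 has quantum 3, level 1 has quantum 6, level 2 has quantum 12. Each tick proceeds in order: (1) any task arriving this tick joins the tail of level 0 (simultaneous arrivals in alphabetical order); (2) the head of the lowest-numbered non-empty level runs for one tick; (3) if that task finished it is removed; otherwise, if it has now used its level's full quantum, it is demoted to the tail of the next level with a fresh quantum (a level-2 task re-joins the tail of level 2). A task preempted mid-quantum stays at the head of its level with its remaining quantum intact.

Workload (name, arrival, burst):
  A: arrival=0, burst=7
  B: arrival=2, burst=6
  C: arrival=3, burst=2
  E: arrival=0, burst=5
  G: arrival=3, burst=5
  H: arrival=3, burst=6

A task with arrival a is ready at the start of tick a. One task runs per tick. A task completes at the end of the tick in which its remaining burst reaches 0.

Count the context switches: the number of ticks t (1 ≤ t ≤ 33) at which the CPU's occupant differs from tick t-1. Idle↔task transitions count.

context switches = 11

t=0: L0/L1/L2 = AE/-/- → run A
t=1: L0/L1/L2 = AE/-/- → run A
t=2: L0/L1/L2 = AEB/-/- → run A
t=3: L0/L1/L2 = EBCGH/A/- → run E
t=4: L0/L1/L2 = EBCGH/A/- → run E
t=5: L0/L1/L2 = EBCGH/A/- → run E
t=6: L0/L1/L2 = BCGH/AE/- → run B
t=7: L0/L1/L2 = BCGH/AE/- → run B
t=8: L0/L1/L2 = BCGH/AE/- → run B
t=9: L0/L1/L2 = CGH/AEB/- → run C
t=10: L0/L1/L2 = CGH/AEB/- → run C
t=11: L0/L1/L2 = GH/AEB/- → run G
t=12: L0/L1/L2 = GH/AEB/- → run G
t=13: L0/L1/L2 = GH/AEB/- → run G
t=14: L0/L1/L2 = H/AEBG/- → run H
t=15: L0/L1/L2 = H/AEBG/- → run H
t=16: L0/L1/L2 = H/AEBG/- → run H
t=17: L0/L1/L2 = -/AEBGH/- → run A
t=18: L0/L1/L2 = -/AEBGH/- → run A
t=19: L0/L1/L2 = -/AEBGH/- → run A
t=20: L0/L1/L2 = -/AEBGH/- → run A
t=21: L0/L1/L2 = -/EBGH/- → run E
t=22: L0/L1/L2 = -/EBGH/- → run E
t=23: L0/L1/L2 = -/BGH/- → run B
t=24: L0/L1/L2 = -/BGH/- → run B
t=25: L0/L1/L2 = -/BGH/- → run B
t=26: L0/L1/L2 = -/GH/- → run G
t=27: L0/L1/L2 = -/GH/- → run G
t=28: L0/L1/L2 = -/H/- → run H
t=29: L0/L1/L2 = -/H/- → run H
t=30: L0/L1/L2 = -/H/- → run H
t=31: (idle)
t=32: (idle)
t=33: (idle)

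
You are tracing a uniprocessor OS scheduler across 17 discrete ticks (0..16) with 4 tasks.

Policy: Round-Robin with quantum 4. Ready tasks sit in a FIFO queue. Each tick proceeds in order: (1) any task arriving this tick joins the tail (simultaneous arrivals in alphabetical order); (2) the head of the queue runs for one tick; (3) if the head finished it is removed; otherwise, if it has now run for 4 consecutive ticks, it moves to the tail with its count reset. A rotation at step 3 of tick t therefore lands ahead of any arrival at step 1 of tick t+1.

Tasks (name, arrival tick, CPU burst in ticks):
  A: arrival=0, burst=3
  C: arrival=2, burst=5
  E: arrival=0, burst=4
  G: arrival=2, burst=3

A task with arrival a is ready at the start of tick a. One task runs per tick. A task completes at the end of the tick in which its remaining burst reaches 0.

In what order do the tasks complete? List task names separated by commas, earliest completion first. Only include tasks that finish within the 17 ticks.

completion order = A, E, G, C

t=0: queue=[A,E] q_used=0 → run A
t=1: queue=[A,E] q_used=1 → run A
t=2: queue=[A,E,C,G] q_used=2 → run A
t=3: queue=[E,C,G] q_used=0 → run E
t=4: queue=[E,C,G] q_used=1 → run E
t=5: queue=[E,C,G] q_used=2 → run E
t=6: queue=[E,C,G] q_used=3 → run E
t=7: queue=[C,G] q_used=0 → run C
t=8: queue=[C,G] q_used=1 → run C
t=9: queue=[C,G] q_used=2 → run C
t=10: queue=[C,G] q_used=3 → run C
t=11: queue=[G,C] q_used=0 → run G
t=12: queue=[G,C] q_used=1 → run G
t=13: queue=[G,C] q_used=2 → run G
t=14: queue=[C] q_used=0 → run C
t=15: (idle)
t=16: (idle)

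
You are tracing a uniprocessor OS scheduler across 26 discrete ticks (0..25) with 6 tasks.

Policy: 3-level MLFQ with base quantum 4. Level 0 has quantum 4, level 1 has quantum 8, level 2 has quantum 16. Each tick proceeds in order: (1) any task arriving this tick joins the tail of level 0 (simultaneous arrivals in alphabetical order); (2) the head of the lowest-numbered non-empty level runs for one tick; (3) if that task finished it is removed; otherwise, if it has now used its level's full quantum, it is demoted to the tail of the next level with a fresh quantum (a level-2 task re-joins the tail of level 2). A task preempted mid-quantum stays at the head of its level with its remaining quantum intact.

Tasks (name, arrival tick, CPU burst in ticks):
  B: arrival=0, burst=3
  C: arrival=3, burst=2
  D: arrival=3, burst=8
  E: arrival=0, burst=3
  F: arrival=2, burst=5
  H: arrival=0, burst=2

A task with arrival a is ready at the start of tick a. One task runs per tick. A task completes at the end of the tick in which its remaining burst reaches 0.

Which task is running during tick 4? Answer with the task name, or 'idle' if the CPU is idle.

running at tick 4 = E

t=0: L0/L1/L2 = BEH/-/- → run B
t=1: L0/L1/L2 = BEH/-/- → run B
t=2: L0/L1/L2 = BEHF/-/- → run B
t=3: L0/L1/L2 = EHFCD/-/- → run E
t=4: L0/L1/L2 = EHFCD/-/- → run E
t=5: L0/L1/L2 = EHFCD/-/- → run E
t=6: L0/L1/L2 = HFCD/-/- → run H
t=7: L0/L1/L2 = HFCD/-/- → run H
t=8: L0/L1/L2 = FCD/-/- → run F
t=9: L0/L1/L2 = FCD/-/- → run F
t=10: L0/L1/L2 = FCD/-/- → run F
t=11: L0/L1/L2 = FCD/-/- → run F
t=12: L0/L1/L2 = CD/F/- → run C
t=13: L0/L1/L2 = CD/F/- → run C
t=14: L0/L1/L2 = D/F/- → run D
t=15: L0/L1/L2 = D/F/- → run D
t=16: L0/L1/L2 = D/F/- → run D
t=17: L0/L1/L2 = D/F/- → run D
t=18: L0/L1/L2 = -/FD/- → run F
t=19: L0/L1/L2 = -/D/- → run D
t=20: L0/L1/L2 = -/D/- → run D
t=21: L0/L1/L2 = -/D/- → run D
t=22: L0/L1/L2 = -/D/- → run D
t=23: (idle)
t=24: (idle)
t=25: (idle)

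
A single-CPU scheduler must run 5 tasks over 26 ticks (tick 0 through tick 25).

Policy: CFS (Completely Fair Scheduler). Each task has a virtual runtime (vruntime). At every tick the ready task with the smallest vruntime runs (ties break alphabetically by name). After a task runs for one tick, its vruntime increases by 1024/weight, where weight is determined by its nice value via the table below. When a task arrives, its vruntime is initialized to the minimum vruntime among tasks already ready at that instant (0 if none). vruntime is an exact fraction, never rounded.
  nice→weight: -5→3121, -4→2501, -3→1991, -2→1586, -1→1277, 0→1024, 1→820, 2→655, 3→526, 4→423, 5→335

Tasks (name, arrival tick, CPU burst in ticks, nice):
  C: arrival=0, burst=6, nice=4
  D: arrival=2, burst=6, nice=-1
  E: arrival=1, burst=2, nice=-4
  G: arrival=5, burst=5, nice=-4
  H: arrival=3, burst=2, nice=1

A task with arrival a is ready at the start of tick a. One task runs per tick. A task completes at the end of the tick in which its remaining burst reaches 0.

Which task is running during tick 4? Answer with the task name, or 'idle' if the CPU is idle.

running at tick 4 = H

t=0: vr[C=0] → run C
t=1: vr[C=1024/423 E=1024/423] → run C
t=2: vr[C=2048/423 D=1024/423 E=1024/423] → run D
t=3: vr[C=2048/423 D=1740800/540171 E=1024/423 H=1024/423] → run E
t=4: vr[C=2048/423 D=1740800/540171 E=2994176/1057923 H=1024/423] → run H
t=5: vr[C=2048/423 D=1740800/540171 E=2994176/1057923 G=2994176/1057923 H=318208/86715] → run E
t=6: vr[C=2048/423 D=1740800/540171 G=2994176/1057923 H=318208/86715] → run G
t=7: vr[C=2048/423 D=1740800/540171 G=3427328/1057923 H=318208/86715] → run D
t=8: vr[C=2048/423 D=2173952/540171 G=3427328/1057923 H=318208/86715] → run G
t=9: vr[C=2048/423 D=2173952/540171 G=3860480/1057923 H=318208/86715] → run G
t=10: vr[C=2048/423 D=2173952/540171 G=4293632/1057923 H=318208/86715] → run H
t=11: vr[C=2048/423 D=2173952/540171 G=4293632/1057923] → run D
t=12: vr[C=2048/423 D=2607104/540171 G=4293632/1057923] → run G
t=13: vr[C=2048/423 D=2607104/540171 G=4726784/1057923] → run G
t=14: vr[C=2048/423 D=2607104/540171] → run D
t=15: vr[C=2048/423 D=3040256/540171] → run C
t=16: vr[C=1024/141 D=3040256/540171] → run D
t=17: vr[C=1024/141 D=3473408/540171] → run D
t=18: vr[C=1024/141] → run C
t=19: vr[C=4096/423] → run C
t=20: vr[C=5120/423] → run C
t=21: (idle)
t=22: (idle)
t=23: (idle)
t=24: (idle)
t=25: (idle)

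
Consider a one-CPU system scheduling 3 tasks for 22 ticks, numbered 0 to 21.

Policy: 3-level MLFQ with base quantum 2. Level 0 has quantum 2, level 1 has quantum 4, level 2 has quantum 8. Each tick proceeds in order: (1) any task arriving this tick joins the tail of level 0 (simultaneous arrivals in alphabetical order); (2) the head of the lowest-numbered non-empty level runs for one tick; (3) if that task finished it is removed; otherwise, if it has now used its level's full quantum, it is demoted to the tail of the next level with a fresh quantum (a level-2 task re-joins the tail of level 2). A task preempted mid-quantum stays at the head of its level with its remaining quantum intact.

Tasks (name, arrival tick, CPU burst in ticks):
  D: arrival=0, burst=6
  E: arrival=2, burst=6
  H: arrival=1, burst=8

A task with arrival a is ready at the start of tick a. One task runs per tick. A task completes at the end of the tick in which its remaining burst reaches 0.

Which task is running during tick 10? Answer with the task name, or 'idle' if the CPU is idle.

t=0: L0/L1/L2 = D/-/- → run D
t=1: L0/L1/L2 = DH/-/- → run D
t=2: L0/L1/L2 = HE/D/- → run H
t=3: L0/L1/L2 = HE/D/- → run H
t=4: L0/L1/L2 = E/DH/- → run E
t=5: L0/L1/L2 = E/DH/- → run E
t=6: L0/L1/L2 = -/DHE/- → run D
t=7: L0/L1/L2 = -/DHE/- → run D
t=8: L0/L1/L2 = -/DHE/- → run D
t=9: L0/L1/L2 = -/DHE/- → run D
t=10: L0/L1/L2 = -/HE/- → run H
t=11: L0/L1/L2 = -/HE/- → run H
t=12: L0/L1/L2 = -/HE/- → run H
t=13: L0/L1/L2 = -/HE/- → run H
t=14: L0/L1/L2 = -/E/H → run E
t=15: L0/L1/L2 = -/E/H → run E
t=16: L0/L1/L2 = -/E/H → run E
t=17: L0/L1/L2 = -/E/H → run E
t=18: L0/L1/L2 = -/-/H → run H
t=19: L0/L1/L2 = -/-/H → run H
t=20: (idle)
t=21: (idle)

running at tick 10 = H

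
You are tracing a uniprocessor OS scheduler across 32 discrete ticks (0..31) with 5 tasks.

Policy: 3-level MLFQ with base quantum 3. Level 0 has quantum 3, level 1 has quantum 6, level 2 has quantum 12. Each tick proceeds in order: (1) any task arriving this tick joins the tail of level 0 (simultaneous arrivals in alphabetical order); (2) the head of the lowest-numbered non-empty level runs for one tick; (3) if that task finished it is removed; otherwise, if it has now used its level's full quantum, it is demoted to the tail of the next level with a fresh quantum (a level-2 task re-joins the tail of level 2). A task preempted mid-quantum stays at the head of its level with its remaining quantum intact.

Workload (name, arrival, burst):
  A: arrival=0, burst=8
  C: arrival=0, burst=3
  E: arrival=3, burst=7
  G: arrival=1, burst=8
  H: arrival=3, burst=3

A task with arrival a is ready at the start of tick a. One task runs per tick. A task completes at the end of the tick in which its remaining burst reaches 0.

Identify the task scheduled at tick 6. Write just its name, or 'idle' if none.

t=0: L0/L1/L2 = AC/-/- → run A
t=1: L0/L1/L2 = ACG/-/- → run A
t=2: L0/L1/L2 = ACG/-/- → run A
t=3: L0/L1/L2 = CGEH/A/- → run C
t=4: L0/L1/L2 = CGEH/A/- → run C
t=5: L0/L1/L2 = CGEH/A/- → run C
t=6: L0/L1/L2 = GEH/A/- → run G
t=7: L0/L1/L2 = GEH/A/- → run G
t=8: L0/L1/L2 = GEH/A/- → run G
t=9: L0/L1/L2 = EH/AG/- → run E
t=10: L0/L1/L2 = EH/AG/- → run E
t=11: L0/L1/L2 = EH/AG/- → run E
t=12: L0/L1/L2 = H/AGE/- → run H
t=13: L0/L1/L2 = H/AGE/- → run H
t=14: L0/L1/L2 = H/AGE/- → run H
t=15: L0/L1/L2 = -/AGE/- → run A
t=16: L0/L1/L2 = -/AGE/- → run A
t=17: L0/L1/L2 = -/AGE/- → run A
t=18: L0/L1/L2 = -/AGE/- → run A
t=19: L0/L1/L2 = -/AGE/- → run A
t=20: L0/L1/L2 = -/GE/- → run G
t=21: L0/L1/L2 = -/GE/- → run G
t=22: L0/L1/L2 = -/GE/- → run G
t=23: L0/L1/L2 = -/GE/- → run G
t=24: L0/L1/L2 = -/GE/- → run G
t=25: L0/L1/L2 = -/E/- → run E
t=26: L0/L1/L2 = -/E/- → run E
t=27: L0/L1/L2 = -/E/- → run E
t=28: L0/L1/L2 = -/E/- → run E
t=29: (idle)
t=30: (idle)
t=31: (idle)

running at tick 6 = G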